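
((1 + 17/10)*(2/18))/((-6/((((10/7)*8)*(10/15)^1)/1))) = -0.38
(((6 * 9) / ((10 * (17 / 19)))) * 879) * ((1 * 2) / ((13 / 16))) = 14429664 / 1105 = 13058.52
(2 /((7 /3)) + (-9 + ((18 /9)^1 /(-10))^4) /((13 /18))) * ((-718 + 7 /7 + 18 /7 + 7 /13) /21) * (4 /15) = 57157406048 /543440625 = 105.18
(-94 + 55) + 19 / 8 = -36.62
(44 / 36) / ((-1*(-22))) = 1 / 18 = 0.06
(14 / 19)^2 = 196 / 361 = 0.54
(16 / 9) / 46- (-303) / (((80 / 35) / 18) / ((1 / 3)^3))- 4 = 139789 / 1656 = 84.41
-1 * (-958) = 958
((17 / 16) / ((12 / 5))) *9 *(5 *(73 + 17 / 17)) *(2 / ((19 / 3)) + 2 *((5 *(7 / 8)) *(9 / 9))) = 32503575 / 2432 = 13364.96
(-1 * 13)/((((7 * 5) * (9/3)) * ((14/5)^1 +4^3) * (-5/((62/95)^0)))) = 13/35070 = 0.00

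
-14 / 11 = -1.27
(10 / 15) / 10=1 / 15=0.07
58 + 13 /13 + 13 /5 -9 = 263 /5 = 52.60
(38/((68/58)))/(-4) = -551/68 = -8.10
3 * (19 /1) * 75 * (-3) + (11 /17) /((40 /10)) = -872089 /68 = -12824.84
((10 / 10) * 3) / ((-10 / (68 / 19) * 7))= -102 / 665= -0.15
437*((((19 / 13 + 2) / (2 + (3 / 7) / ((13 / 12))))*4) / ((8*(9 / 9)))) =137655 / 436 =315.72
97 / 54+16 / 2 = 529 / 54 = 9.80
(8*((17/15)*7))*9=2856/5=571.20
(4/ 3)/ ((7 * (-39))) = -4/ 819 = -0.00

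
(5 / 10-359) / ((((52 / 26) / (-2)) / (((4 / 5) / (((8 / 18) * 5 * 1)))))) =6453 / 50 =129.06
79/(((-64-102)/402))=-15879/83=-191.31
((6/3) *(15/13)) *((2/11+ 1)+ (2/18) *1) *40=51200/429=119.35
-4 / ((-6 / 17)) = 34 / 3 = 11.33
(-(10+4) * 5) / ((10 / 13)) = -91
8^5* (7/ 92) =57344/ 23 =2493.22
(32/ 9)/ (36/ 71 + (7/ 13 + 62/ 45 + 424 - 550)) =-147680/ 5132759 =-0.03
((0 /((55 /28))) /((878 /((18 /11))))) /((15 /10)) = 0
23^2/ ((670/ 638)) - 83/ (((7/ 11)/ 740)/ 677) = -153226056643/ 2345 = -65341601.98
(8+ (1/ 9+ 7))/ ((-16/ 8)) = -68/ 9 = -7.56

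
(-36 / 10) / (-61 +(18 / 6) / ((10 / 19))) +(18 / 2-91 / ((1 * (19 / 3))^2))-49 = -8425231 / 199633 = -42.20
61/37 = 1.65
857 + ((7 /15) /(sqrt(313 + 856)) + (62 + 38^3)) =sqrt(1169) /2505 + 55791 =55791.01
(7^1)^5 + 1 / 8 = 134457 / 8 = 16807.12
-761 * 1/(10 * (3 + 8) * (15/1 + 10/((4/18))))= -761/6600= -0.12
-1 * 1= -1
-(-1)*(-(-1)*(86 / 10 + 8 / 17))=9.07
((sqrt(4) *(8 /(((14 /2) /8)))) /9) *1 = 128 /63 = 2.03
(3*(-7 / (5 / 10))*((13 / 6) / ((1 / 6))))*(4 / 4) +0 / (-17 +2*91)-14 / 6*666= -2100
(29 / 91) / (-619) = -29 / 56329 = -0.00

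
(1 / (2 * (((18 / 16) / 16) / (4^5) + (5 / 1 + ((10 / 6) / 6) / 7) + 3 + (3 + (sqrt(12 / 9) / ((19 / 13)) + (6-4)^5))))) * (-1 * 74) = -39199418957410467840 / 45582830874502423993 + 415440057554436096 * sqrt(3) / 45582830874502423993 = -0.84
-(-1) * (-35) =-35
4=4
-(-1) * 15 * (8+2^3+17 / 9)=805 / 3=268.33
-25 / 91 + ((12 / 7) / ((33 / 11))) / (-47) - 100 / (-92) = 78704 / 98371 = 0.80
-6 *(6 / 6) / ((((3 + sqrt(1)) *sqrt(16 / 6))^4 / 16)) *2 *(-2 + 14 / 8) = 27 / 1024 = 0.03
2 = 2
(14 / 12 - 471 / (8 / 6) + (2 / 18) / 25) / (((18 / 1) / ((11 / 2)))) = -3485581 / 32400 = -107.58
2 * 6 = 12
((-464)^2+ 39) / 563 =215335 / 563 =382.48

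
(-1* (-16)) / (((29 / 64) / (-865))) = -885760 / 29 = -30543.45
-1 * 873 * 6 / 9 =-582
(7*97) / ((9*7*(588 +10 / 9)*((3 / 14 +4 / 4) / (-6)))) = -4074 / 45067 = -0.09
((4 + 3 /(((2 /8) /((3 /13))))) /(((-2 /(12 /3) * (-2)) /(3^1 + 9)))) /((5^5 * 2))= 528 /40625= 0.01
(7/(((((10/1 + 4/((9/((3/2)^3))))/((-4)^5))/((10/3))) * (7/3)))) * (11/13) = -225280/299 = -753.44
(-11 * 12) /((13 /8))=-1056 /13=-81.23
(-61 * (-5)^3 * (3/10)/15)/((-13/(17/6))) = -5185/156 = -33.24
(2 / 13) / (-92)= -1 / 598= -0.00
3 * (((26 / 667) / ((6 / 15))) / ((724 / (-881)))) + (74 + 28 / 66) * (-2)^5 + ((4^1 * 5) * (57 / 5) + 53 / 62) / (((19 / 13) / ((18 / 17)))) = -353621705578091 / 159566807532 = -2216.14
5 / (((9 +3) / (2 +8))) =25 / 6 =4.17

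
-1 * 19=-19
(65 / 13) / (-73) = -5 / 73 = -0.07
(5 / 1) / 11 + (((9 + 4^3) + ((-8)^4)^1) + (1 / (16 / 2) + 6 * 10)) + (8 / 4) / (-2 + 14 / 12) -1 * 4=4223.18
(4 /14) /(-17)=-2 /119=-0.02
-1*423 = -423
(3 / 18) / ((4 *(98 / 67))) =67 / 2352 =0.03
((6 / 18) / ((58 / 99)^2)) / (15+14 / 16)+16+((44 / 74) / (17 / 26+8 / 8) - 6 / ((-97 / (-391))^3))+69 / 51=-989235945289228741 / 2636537911657217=-375.20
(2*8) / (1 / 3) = 48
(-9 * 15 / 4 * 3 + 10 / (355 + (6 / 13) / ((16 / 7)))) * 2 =-202.44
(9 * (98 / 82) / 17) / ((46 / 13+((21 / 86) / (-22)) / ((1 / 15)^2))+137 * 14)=10846836 / 32898912295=0.00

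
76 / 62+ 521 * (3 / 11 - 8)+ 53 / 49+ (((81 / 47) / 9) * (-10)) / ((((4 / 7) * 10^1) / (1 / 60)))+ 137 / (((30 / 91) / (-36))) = -238537240245 / 12565168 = -18984.01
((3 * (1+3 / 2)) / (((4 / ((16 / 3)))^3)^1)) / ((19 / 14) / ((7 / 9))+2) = 15680 / 3303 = 4.75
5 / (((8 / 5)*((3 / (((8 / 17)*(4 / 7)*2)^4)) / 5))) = 262144000 / 601601763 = 0.44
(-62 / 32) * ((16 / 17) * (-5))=155 / 17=9.12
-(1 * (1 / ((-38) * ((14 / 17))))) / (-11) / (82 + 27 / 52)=-221 / 6277733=-0.00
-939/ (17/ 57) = -53523/ 17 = -3148.41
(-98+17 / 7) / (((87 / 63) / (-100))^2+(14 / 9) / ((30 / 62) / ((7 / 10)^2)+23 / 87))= -69726732390000 / 906708712517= -76.90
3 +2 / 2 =4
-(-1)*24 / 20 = 6 / 5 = 1.20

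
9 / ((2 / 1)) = 9 / 2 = 4.50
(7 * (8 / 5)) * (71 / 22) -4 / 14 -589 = -212959 / 385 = -553.14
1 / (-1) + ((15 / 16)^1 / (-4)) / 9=-197 / 192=-1.03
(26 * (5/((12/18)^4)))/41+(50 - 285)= -71815/328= -218.95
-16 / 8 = -2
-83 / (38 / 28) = -1162 / 19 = -61.16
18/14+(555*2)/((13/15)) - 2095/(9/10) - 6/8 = -3428245/3276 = -1046.47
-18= -18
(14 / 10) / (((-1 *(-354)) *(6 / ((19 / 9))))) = 133 / 95580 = 0.00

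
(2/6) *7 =7/3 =2.33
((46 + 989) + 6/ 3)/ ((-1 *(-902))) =1037/ 902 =1.15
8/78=4/39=0.10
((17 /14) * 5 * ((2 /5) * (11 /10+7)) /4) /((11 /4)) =1377 /770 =1.79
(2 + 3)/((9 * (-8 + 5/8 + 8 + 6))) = 40/477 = 0.08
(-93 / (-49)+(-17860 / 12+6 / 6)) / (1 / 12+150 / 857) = -748534652 / 130193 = -5749.42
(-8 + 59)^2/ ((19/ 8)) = 20808/ 19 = 1095.16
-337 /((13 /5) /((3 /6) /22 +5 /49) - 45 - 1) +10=791685 /33842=23.39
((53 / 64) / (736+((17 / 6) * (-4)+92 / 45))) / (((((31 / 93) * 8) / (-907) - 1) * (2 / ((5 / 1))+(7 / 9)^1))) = -5510025 / 5711600512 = -0.00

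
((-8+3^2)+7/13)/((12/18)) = 30/13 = 2.31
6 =6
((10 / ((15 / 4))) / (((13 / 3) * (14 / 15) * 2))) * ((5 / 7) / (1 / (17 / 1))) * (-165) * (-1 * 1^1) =420750 / 637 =660.52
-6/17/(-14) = 3/119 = 0.03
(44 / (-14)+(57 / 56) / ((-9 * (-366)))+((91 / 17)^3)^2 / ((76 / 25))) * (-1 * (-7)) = 218143536071270581 / 4028463715824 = 54150.55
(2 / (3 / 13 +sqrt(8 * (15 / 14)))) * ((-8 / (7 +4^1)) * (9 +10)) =27664 / 36949-102752 * sqrt(105) / 110847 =-8.75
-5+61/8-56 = -427/8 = -53.38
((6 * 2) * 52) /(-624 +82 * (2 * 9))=52 /71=0.73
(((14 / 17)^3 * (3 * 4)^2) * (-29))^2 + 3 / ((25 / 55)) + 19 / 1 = 656540077584512 / 120687845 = 5439985.09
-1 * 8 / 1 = -8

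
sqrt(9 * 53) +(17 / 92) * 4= 17 / 23 +3 * sqrt(53)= 22.58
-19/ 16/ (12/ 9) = -57/ 64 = -0.89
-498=-498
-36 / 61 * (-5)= 180 / 61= 2.95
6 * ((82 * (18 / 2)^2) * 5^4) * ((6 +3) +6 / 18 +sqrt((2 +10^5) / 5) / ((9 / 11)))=232470000 +6088500 * sqrt(500010)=4537732689.24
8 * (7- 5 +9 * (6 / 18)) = 40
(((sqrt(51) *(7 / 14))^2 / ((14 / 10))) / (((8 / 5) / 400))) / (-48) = -10625 / 224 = -47.43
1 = 1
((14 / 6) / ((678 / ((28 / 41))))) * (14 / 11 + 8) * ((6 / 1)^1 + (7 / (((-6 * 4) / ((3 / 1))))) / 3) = 114121 / 917334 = 0.12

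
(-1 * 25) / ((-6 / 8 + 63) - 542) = 0.05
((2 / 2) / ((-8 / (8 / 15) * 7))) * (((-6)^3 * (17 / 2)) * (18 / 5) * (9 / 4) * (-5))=-24786 / 35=-708.17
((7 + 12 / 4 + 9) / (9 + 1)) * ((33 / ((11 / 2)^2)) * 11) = 114 / 5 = 22.80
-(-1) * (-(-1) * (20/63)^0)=1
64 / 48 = 1.33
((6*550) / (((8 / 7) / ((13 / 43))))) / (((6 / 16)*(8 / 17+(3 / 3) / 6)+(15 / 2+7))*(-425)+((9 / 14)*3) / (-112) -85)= -58858800 / 428080351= -0.14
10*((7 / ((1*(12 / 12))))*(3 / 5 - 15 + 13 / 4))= -1561 / 2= -780.50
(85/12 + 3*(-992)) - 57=-36311/12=-3025.92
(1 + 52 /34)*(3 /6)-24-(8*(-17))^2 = -629637 /34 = -18518.74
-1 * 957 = -957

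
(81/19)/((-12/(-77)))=2079/76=27.36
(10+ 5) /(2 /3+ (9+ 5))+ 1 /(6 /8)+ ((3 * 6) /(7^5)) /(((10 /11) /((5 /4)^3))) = 2.36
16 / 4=4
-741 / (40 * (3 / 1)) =-247 / 40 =-6.18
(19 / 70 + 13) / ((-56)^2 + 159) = 0.00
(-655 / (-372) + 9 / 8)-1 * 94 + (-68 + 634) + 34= 378611 / 744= 508.89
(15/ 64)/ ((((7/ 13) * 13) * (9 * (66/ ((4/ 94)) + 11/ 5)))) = 25/ 10437504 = 0.00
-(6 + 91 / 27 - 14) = 125 / 27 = 4.63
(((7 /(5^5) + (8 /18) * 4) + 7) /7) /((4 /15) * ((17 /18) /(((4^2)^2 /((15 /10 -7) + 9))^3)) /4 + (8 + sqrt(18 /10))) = 57651777586739627346100224 /357368076162819677866054375 -4323883232038697224372224 * sqrt(5) /357368076162819677866054375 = 0.13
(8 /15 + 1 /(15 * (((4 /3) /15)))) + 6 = 437 /60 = 7.28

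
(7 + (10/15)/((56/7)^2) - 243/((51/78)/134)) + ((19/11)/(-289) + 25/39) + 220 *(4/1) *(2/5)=-65384022523/1322464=-49441.06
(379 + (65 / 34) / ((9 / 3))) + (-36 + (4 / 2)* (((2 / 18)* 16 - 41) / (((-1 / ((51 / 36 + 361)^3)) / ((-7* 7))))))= -24187329945886805 / 132192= -182971208135.79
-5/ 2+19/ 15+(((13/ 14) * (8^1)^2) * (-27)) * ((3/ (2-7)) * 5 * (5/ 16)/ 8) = 78457/ 420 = 186.80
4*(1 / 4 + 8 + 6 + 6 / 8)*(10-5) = 300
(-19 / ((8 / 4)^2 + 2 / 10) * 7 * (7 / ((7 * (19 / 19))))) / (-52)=95 / 156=0.61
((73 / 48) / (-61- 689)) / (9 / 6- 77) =73 / 2718000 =0.00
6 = 6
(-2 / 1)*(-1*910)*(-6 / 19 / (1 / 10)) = -109200 / 19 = -5747.37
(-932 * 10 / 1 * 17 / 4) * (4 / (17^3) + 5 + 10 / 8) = -143109765 / 578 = -247594.75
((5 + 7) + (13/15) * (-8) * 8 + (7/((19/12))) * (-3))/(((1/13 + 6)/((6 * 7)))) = -2942576/7505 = -392.08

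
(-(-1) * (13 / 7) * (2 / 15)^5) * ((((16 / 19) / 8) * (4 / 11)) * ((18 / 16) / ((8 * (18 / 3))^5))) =13 / 982911283200000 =0.00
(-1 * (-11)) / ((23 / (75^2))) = 61875 / 23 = 2690.22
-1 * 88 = -88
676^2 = 456976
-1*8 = -8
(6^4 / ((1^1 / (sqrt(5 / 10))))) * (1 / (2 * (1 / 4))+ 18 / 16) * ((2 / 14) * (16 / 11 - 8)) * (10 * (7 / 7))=-1458000 * sqrt(2) / 77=-26778.23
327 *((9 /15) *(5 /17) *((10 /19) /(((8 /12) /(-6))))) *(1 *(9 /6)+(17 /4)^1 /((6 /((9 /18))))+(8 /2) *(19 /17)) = -75944115 /43928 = -1728.83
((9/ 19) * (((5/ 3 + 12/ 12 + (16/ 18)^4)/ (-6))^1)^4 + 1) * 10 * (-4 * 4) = -52872191631414442720/ 316866452293664811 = -166.86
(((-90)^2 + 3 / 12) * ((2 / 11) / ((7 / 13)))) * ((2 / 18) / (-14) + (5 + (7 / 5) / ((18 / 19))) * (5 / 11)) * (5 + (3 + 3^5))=19559025655 / 9702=2015978.73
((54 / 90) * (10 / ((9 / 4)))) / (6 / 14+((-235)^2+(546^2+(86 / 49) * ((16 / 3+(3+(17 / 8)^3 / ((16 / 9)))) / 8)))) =12845056 / 1702023424313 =0.00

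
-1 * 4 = -4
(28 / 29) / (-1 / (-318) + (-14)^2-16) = 8904 / 1659989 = 0.01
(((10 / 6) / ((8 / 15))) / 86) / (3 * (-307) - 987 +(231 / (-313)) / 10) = -39125 / 2054461224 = -0.00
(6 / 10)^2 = 9 / 25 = 0.36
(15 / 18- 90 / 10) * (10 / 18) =-4.54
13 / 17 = 0.76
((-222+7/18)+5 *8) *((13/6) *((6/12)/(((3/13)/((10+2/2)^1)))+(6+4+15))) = -12451621/648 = -19215.46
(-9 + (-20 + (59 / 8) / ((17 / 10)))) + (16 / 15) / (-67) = -1686473 / 68340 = -24.68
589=589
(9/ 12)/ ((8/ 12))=9/ 8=1.12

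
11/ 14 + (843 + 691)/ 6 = 10771/ 42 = 256.45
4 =4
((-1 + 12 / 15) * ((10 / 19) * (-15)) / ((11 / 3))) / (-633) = -30 / 44099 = -0.00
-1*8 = -8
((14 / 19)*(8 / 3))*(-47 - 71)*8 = -105728 / 57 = -1854.88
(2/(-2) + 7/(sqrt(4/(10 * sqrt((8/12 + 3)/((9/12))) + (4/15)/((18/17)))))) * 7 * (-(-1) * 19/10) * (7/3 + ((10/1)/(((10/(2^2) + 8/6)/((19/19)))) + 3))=1642.66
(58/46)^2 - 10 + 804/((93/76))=10636753/16399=648.62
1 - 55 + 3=-51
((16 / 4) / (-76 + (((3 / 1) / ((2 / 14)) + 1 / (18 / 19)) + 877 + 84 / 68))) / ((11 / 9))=11016 / 2774563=0.00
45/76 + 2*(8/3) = 5.93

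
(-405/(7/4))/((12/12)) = -1620/7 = -231.43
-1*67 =-67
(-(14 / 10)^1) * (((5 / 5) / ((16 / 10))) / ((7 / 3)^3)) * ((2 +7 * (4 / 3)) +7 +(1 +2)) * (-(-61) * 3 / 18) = -732 / 49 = -14.94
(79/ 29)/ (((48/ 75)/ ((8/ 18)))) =1975/ 1044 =1.89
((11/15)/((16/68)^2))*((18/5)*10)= 9537/20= 476.85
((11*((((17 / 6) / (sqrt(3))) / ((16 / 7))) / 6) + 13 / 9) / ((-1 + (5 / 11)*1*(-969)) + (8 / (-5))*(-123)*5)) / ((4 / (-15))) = -715 / 71616 - 71995*sqrt(3) / 13750272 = -0.02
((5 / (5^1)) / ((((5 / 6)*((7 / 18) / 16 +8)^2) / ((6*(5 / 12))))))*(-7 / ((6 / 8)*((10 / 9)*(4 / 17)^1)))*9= -399748608 / 26703605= -14.97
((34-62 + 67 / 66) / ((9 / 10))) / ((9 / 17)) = -151385 / 2673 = -56.63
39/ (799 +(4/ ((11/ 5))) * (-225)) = 429/ 4289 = 0.10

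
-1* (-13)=13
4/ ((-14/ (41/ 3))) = -82/ 21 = -3.90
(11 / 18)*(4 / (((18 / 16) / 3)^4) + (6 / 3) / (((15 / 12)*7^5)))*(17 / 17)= 7572565484 / 61261515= 123.61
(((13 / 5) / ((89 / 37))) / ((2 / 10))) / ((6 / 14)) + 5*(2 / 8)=14803 / 1068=13.86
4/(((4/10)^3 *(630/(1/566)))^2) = 625/81375549696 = 0.00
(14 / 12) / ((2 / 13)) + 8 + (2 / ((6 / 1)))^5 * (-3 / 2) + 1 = 5371 / 324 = 16.58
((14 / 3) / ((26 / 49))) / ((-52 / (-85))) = 29155 / 2028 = 14.38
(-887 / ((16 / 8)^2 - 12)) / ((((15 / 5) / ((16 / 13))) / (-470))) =-833780 / 39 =-21378.97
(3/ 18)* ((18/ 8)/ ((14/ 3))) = 9/ 112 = 0.08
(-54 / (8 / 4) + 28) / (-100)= -1 / 100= -0.01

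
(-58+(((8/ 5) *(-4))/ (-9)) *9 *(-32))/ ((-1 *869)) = 1314/ 4345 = 0.30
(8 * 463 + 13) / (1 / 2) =7434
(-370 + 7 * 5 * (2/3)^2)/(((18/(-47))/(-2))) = -149930/81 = -1850.99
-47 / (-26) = 47 / 26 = 1.81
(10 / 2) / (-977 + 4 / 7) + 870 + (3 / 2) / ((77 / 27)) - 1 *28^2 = 18214197 / 210518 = 86.52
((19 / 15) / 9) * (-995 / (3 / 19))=-71839 / 81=-886.90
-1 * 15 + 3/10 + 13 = -17/10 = -1.70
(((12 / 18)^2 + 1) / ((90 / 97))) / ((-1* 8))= -1261 / 6480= -0.19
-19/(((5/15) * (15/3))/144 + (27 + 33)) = -8208/25925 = -0.32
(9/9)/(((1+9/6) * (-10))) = -1/25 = -0.04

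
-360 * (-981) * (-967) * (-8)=2732045760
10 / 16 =5 / 8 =0.62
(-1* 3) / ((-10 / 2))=0.60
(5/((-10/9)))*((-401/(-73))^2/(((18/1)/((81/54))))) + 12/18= -1361945/127896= -10.65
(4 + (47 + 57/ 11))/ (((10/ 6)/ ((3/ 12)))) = 927/ 110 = 8.43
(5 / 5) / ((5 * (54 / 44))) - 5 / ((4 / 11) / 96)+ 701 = -83543 / 135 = -618.84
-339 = -339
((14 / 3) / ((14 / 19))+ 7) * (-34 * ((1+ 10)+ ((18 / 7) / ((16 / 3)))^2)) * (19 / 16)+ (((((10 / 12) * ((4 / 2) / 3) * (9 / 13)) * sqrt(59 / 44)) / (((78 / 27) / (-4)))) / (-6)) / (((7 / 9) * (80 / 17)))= -56888375 / 9408+ 459 * sqrt(649) / 416416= -6046.78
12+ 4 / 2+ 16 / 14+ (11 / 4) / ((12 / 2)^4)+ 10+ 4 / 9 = 928589 / 36288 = 25.59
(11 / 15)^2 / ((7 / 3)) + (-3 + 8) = 2746 / 525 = 5.23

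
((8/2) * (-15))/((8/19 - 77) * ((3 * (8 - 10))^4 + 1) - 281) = 570/946237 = 0.00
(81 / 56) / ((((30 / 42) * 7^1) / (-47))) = -3807 / 280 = -13.60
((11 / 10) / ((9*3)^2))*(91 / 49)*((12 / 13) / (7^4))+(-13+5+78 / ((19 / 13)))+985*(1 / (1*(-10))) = -41228998759 / 775979190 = -53.13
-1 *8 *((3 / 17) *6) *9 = -1296 / 17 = -76.24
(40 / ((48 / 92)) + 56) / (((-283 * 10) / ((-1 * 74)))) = 14726 / 4245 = 3.47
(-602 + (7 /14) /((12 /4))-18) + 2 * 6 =-3647 /6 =-607.83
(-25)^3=-15625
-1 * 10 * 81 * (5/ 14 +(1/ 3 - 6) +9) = -20925/ 7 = -2989.29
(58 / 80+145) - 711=-22611 / 40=-565.28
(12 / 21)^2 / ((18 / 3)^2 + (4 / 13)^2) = 676 / 74725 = 0.01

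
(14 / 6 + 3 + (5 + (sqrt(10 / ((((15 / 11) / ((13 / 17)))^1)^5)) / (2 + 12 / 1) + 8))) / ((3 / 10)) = 20449*sqrt(14586) / 13928355 + 550 / 9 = 61.29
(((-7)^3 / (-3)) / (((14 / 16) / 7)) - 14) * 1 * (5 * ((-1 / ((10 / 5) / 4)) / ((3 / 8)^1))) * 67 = -14482720 / 9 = -1609191.11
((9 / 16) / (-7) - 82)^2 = 84511249 / 12544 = 6737.19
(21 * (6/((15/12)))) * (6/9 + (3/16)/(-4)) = 2499/40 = 62.48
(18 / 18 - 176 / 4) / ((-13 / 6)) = 258 / 13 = 19.85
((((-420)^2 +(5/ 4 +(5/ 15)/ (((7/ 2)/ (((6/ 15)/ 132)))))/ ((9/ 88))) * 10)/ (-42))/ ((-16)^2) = -250064329/ 1524096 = -164.07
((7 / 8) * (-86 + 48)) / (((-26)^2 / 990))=-48.69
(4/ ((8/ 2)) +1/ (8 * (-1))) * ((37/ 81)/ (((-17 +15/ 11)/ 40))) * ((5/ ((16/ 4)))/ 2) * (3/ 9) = -71225/ 334368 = -0.21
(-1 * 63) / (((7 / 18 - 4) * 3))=378 / 65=5.82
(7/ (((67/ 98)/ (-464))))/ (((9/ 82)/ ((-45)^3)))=264271896000/ 67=3944356656.72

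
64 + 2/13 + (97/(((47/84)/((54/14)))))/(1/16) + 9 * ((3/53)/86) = 29974436373/2784938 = 10763.05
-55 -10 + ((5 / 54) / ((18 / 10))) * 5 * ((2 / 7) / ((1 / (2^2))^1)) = -110065 / 1701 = -64.71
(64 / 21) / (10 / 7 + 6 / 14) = 64 / 39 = 1.64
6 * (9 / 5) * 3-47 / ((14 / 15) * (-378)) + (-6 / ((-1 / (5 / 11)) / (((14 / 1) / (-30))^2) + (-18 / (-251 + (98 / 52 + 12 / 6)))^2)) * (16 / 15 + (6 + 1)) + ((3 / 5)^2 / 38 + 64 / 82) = 2971483979819550373 / 77957309686302900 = 38.12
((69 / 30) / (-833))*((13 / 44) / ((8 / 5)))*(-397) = 118703 / 586432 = 0.20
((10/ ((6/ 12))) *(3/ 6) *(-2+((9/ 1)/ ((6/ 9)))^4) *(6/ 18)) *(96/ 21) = 10628180/ 21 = 506103.81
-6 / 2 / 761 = -3 / 761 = -0.00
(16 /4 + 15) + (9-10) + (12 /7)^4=63954 /2401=26.64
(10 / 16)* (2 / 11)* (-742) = -1855 / 22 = -84.32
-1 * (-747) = 747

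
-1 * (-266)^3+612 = 18821708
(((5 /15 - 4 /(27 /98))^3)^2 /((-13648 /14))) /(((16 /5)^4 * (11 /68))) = -234757579249257194375 /476468536709873664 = -492.70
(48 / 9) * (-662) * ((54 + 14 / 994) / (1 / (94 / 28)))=-640226.37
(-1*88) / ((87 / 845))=-74360 / 87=-854.71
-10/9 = -1.11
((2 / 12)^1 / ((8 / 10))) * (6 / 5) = 1 / 4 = 0.25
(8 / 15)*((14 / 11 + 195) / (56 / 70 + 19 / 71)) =1226312 / 12507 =98.05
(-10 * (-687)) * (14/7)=13740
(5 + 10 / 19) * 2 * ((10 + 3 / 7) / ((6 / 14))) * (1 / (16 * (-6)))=-2555 / 912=-2.80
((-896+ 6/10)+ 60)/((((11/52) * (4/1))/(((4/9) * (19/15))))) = -4126876/7425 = -555.81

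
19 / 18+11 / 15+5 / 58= 2447 / 1305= 1.88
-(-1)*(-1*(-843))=843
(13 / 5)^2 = 169 / 25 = 6.76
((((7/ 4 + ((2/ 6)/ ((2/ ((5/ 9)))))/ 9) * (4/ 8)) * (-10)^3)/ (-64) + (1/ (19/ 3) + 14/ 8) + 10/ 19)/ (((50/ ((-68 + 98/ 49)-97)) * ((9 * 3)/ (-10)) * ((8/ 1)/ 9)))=155922703/ 7091712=21.99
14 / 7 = 2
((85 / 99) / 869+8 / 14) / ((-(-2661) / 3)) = 0.00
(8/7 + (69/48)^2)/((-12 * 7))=-1917/50176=-0.04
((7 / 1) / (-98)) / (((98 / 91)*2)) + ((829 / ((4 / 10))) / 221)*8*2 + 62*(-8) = -29973625 / 86632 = -345.99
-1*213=-213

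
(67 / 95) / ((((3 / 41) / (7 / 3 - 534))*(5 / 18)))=-1752586 / 95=-18448.27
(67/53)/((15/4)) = 268/795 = 0.34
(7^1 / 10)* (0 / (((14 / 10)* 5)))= 0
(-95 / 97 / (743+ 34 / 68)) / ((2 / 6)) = -570 / 144239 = -0.00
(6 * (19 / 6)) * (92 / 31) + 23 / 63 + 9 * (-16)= -170395 / 1953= -87.25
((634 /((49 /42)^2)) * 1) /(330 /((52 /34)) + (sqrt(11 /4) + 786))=15456321504 /33241220593 - 7714512 * sqrt(11) /33241220593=0.46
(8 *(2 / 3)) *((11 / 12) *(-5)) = -220 / 9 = -24.44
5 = 5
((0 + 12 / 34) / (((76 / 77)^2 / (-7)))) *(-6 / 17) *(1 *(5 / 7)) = 266805 / 417316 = 0.64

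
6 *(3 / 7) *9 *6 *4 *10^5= 388800000 / 7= 55542857.14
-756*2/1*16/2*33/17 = -399168/17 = -23480.47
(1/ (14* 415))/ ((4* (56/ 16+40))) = 1/ 1010940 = 0.00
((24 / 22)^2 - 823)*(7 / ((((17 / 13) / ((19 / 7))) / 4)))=-98245732 / 2057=-47761.66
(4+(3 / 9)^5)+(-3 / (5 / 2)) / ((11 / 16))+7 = 123742 / 13365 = 9.26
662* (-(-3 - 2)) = 3310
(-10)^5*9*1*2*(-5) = 9000000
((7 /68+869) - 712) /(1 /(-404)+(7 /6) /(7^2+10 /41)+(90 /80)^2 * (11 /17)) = 104566400496 /559196911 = 186.99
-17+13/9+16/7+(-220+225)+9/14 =-961/126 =-7.63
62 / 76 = 31 / 38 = 0.82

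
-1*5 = -5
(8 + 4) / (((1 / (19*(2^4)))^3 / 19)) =6405537792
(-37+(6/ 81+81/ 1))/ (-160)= -119/ 432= -0.28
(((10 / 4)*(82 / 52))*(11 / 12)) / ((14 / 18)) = 6765 / 1456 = 4.65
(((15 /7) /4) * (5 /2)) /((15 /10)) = 25 /28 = 0.89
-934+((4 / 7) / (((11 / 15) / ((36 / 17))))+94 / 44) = -2435299 / 2618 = -930.21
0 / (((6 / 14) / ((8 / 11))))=0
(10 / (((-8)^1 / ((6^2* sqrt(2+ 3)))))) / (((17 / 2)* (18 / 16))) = -80* sqrt(5) / 17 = -10.52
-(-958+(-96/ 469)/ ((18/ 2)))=1347938/ 1407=958.02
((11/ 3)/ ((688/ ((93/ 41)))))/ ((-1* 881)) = -341/ 24851248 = -0.00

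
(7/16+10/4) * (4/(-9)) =-47/36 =-1.31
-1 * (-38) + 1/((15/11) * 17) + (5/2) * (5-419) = -254224/255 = -996.96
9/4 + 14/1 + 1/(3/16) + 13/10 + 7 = 1793/60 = 29.88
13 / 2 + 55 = 123 / 2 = 61.50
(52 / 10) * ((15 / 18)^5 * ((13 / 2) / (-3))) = -105625 / 23328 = -4.53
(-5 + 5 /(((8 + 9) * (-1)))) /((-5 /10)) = 180 /17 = 10.59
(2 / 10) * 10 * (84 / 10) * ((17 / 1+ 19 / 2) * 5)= 2226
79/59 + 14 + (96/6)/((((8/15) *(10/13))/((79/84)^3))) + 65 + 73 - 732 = -6367008175/11656512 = -546.22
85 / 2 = 42.50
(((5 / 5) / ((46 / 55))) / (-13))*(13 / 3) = -55 / 138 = -0.40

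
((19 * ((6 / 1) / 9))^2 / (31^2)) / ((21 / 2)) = 2888 / 181629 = 0.02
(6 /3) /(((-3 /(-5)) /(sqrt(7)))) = 8.82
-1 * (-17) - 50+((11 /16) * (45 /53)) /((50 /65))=-54681 /1696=-32.24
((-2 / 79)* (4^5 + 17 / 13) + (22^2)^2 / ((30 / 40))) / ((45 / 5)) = 962243674 / 27729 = 34701.71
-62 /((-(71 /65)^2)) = 261950 /5041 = 51.96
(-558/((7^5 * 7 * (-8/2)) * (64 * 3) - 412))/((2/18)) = 2511/45177422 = 0.00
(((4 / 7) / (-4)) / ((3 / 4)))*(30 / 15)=-8 / 21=-0.38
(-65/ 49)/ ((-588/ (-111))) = -2405/ 9604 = -0.25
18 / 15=6 / 5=1.20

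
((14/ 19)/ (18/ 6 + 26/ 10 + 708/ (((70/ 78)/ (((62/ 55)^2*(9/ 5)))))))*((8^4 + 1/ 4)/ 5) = 418735625/ 1255610744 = 0.33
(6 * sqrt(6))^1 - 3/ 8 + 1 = 5/ 8 + 6 * sqrt(6) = 15.32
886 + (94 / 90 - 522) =365.04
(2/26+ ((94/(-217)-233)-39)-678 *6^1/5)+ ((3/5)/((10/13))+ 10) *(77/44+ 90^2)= 48662762713/564200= 86250.91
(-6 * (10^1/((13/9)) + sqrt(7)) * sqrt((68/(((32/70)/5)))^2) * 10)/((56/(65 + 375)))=-31556250/13 - 350625 * sqrt(7)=-3355070.40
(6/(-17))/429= -2/2431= -0.00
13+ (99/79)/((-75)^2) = 641886/49375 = 13.00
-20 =-20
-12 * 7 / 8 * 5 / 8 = -105 / 16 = -6.56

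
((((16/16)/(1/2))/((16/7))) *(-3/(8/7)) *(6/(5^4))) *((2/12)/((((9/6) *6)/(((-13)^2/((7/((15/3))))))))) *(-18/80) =3549/320000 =0.01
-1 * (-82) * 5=410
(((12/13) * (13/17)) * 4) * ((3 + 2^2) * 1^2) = 336/17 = 19.76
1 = 1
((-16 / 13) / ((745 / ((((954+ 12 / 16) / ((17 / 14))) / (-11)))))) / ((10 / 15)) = 0.18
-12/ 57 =-4/ 19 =-0.21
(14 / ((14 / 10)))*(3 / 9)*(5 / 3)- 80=-670 / 9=-74.44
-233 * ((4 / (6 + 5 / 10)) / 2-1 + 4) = -10019 / 13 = -770.69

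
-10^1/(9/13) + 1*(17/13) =-1537/117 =-13.14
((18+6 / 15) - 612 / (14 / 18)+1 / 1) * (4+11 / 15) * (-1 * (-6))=-3814262 / 175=-21795.78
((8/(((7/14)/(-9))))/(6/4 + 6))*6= -576/5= -115.20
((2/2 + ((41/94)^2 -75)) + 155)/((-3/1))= -717397/26508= -27.06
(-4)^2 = 16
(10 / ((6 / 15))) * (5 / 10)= 25 / 2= 12.50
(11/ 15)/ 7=11/ 105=0.10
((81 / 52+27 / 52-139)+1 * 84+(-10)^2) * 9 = 5508 / 13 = 423.69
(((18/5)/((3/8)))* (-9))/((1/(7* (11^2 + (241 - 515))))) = 462672/5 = 92534.40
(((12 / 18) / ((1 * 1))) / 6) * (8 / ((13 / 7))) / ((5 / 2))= 112 / 585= 0.19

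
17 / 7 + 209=1480 / 7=211.43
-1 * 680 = -680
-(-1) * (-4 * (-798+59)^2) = -2184484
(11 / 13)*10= 110 / 13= 8.46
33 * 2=66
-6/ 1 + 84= 78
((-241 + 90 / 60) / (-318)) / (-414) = -479 / 263304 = -0.00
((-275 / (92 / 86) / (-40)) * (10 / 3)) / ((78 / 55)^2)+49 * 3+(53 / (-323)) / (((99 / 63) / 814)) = 72.65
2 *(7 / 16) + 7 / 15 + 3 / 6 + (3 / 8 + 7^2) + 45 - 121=-1487 / 60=-24.78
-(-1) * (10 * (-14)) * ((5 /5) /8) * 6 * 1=-105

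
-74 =-74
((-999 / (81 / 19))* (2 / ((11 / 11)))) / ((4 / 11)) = -7733 / 6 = -1288.83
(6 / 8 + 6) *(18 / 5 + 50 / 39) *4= 8568 / 65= 131.82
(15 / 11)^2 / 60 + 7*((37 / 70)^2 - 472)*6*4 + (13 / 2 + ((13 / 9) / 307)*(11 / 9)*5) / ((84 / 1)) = -79248.95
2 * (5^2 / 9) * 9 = 50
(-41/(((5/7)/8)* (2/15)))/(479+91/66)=-227304/31705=-7.17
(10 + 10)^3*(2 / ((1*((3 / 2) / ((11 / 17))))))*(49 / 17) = 17248000 / 867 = 19893.89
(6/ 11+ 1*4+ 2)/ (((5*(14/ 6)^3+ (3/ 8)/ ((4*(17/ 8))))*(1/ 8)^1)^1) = 1057536/ 1283711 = 0.82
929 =929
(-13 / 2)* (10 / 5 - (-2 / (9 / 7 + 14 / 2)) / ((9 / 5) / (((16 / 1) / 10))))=-3757 / 261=-14.39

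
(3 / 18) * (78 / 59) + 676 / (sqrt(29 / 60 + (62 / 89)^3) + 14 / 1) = 23725590212207 / 487085807881 - 120328 * sqrt(46382947635) / 8255691659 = 45.57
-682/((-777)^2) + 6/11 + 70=468486202/6641019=70.54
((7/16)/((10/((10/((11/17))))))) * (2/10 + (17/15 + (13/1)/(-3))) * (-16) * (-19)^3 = -2448663/11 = -222605.73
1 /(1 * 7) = 1 /7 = 0.14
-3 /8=-0.38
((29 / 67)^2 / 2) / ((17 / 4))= 1682 / 76313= 0.02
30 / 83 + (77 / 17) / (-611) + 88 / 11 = 7202187 / 862121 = 8.35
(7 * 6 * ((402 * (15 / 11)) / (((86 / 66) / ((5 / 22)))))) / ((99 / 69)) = 14562450 / 5203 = 2798.86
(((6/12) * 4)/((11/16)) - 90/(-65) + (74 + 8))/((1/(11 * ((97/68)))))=299245/221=1354.05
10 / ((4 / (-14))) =-35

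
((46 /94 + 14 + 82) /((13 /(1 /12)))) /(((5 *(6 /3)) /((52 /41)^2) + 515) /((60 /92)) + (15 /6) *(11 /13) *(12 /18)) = 117910 /152621737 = 0.00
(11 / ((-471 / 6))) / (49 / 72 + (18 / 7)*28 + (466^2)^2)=-1584 / 533059657931725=-0.00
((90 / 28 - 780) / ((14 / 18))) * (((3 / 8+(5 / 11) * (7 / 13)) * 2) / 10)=-13878675 / 112112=-123.79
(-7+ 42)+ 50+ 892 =977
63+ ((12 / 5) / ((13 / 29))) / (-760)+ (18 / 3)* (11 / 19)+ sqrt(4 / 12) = sqrt(3) / 3+ 820863 / 12350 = 67.04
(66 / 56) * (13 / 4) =429 / 112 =3.83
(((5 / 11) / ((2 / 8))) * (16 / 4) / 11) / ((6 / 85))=3400 / 363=9.37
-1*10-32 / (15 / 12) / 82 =-2114 / 205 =-10.31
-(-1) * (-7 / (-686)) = 1 / 98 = 0.01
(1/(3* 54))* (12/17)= 2/459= 0.00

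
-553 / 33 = -16.76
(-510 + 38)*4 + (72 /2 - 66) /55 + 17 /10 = -207553 /110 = -1886.85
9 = 9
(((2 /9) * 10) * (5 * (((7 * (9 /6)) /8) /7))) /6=25 /72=0.35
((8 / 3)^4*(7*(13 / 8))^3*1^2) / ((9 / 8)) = 48228544 / 729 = 66157.12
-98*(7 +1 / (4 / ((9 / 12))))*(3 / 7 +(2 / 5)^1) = -583.62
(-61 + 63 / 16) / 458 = -913 / 7328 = -0.12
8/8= 1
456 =456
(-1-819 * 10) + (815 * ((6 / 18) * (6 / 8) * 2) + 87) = -15393 / 2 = -7696.50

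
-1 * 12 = -12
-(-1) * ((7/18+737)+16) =13561/18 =753.39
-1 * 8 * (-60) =480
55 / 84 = 0.65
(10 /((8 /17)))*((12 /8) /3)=85 /8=10.62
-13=-13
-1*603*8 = -4824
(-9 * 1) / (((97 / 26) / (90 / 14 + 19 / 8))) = -57681 / 2716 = -21.24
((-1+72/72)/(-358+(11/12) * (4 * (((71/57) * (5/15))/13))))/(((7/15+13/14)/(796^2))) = 0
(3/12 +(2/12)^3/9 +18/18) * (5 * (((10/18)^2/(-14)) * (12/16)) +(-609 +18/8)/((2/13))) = -226510856/45927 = -4931.98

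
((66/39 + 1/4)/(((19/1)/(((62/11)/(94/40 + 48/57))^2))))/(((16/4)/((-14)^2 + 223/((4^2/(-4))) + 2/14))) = 181234725725/16201244059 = 11.19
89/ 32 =2.78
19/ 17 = 1.12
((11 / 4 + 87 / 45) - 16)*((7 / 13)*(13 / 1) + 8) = -679 / 4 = -169.75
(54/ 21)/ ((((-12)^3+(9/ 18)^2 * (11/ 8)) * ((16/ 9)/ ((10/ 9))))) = -72/ 77399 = -0.00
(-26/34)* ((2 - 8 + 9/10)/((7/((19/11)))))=741/770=0.96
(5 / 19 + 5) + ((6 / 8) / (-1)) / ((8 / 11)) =2573 / 608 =4.23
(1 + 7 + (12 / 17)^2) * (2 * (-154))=-2617.47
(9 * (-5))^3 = -91125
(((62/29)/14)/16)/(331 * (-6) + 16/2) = -31/6424544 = -0.00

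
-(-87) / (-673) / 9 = -29 / 2019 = -0.01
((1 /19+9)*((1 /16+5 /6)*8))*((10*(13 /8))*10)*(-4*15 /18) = -6009250 /171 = -35141.81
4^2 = 16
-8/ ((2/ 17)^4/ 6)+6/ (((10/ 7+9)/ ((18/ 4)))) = -250560.41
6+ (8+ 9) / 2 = 29 / 2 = 14.50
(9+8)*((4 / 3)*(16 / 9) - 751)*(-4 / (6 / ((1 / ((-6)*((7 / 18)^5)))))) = -2671996896 / 16807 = -158981.19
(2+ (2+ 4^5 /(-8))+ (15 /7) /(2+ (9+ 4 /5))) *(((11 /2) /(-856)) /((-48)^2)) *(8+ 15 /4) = 26437829 /6516228096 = 0.00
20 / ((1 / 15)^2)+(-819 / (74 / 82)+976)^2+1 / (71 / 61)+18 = 894770910 / 97199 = 9205.56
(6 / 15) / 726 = 1 / 1815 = 0.00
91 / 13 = 7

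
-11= -11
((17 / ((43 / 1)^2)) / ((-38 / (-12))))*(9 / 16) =459 / 281048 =0.00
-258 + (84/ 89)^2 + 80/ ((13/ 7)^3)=-4256974474/ 17402437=-244.62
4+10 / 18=41 / 9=4.56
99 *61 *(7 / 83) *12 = 507276 / 83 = 6111.76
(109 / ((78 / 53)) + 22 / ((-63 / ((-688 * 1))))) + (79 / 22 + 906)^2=328085053525 / 396396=827669.94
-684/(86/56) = -19152/43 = -445.40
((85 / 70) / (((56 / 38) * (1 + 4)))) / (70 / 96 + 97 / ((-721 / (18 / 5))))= 199614 / 296569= 0.67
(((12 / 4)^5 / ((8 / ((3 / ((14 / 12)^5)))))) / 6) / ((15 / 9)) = 354294 / 84035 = 4.22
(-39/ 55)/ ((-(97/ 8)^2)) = 2496/ 517495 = 0.00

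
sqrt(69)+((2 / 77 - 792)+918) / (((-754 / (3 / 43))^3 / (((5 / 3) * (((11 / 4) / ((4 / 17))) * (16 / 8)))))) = -927945 / 238570886508136+sqrt(69) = 8.31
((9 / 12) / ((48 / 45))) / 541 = 45 / 34624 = 0.00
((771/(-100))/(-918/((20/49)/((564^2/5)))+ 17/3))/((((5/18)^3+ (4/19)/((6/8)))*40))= 32037363/7185561129912820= 0.00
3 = 3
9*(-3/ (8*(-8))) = 27/ 64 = 0.42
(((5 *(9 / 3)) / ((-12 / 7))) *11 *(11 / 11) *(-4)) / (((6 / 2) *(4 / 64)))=6160 / 3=2053.33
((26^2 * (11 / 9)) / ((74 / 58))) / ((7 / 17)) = 3665948 / 2331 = 1572.69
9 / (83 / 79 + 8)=711 / 715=0.99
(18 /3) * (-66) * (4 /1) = -1584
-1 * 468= -468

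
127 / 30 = 4.23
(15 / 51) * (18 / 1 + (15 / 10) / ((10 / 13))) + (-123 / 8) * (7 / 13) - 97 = -175759 / 1768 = -99.41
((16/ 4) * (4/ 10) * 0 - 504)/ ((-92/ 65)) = 8190/ 23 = 356.09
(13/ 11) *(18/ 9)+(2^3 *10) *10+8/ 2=8870/ 11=806.36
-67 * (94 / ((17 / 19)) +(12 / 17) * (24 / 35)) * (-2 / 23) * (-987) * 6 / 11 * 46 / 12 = -69794436 / 55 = -1268989.75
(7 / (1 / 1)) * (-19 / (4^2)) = -133 / 16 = -8.31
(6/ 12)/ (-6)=-1/ 12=-0.08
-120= -120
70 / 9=7.78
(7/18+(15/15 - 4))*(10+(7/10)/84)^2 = -261.55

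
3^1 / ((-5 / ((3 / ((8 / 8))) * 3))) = -27 / 5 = -5.40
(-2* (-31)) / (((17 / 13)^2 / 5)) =52390 / 289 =181.28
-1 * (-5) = 5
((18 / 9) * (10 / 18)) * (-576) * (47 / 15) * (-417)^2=-348705408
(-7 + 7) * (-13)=0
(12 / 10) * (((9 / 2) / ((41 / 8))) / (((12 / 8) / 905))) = 26064 / 41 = 635.71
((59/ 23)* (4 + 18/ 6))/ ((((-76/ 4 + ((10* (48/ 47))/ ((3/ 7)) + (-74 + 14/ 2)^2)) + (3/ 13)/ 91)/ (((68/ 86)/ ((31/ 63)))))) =49187202246/ 7660505905289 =0.01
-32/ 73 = -0.44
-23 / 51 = -0.45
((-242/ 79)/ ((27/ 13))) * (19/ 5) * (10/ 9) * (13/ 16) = -388531/ 76788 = -5.06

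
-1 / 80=-0.01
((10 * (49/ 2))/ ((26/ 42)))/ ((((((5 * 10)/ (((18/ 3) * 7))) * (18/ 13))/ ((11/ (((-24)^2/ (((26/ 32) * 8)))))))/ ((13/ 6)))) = 4463459/ 69120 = 64.58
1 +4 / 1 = 5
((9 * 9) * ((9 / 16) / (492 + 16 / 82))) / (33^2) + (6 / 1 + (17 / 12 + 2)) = 1103694523 / 117205440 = 9.42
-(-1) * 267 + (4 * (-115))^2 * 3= 635067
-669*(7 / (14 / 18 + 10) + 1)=-107040 / 97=-1103.51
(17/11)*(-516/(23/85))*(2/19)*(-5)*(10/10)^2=7456200/4807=1551.11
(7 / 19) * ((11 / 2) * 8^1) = 308 / 19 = 16.21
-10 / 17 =-0.59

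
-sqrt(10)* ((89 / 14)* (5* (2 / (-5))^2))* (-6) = 1068* sqrt(10) / 35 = 96.49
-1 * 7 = -7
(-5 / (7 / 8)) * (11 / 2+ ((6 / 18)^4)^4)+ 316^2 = 30079843326572 / 301327047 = 99824.57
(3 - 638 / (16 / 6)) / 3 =-315 / 4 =-78.75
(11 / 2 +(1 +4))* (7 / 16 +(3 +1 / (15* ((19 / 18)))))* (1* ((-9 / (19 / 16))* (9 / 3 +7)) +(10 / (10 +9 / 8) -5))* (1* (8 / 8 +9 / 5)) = -21133910553 / 2570320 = -8222.29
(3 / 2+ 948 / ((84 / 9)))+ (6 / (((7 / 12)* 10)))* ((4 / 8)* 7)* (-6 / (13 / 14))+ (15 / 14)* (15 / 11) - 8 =366721 / 5005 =73.27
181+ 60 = 241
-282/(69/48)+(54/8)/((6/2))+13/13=-17749/92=-192.92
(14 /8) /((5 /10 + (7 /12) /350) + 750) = 1050 /450301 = 0.00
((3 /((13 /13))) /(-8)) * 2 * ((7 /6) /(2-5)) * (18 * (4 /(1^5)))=21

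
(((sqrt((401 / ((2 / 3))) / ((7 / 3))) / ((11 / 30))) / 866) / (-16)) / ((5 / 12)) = -27*sqrt(5614) / 266728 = -0.01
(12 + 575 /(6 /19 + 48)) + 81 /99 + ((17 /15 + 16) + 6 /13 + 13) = 36306401 /656370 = 55.31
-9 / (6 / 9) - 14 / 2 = -41 / 2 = -20.50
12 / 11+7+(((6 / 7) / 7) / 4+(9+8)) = 25.12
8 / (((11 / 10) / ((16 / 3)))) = 1280 / 33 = 38.79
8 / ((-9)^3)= -8 / 729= -0.01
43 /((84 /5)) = 215 /84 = 2.56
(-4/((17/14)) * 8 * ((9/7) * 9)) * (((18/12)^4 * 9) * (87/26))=-10274526/221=-46491.07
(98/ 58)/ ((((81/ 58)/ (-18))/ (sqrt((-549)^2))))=-11956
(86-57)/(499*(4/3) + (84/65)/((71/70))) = 80301/1845836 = 0.04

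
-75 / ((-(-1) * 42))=-25 / 14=-1.79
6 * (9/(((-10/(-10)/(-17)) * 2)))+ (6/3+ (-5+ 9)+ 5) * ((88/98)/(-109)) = -2452003/5341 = -459.09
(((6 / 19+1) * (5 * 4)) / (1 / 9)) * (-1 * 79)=-355500 / 19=-18710.53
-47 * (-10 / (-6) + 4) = -799 / 3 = -266.33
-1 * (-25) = 25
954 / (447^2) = 106 / 22201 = 0.00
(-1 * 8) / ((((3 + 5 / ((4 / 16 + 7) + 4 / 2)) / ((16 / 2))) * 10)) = -1184 / 655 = -1.81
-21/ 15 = -7/ 5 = -1.40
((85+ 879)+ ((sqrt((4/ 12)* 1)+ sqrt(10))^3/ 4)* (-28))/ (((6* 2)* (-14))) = -241/ 42+ 91* sqrt(3)/ 216+ 11* sqrt(10)/ 24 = -3.56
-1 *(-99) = 99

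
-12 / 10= -6 / 5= -1.20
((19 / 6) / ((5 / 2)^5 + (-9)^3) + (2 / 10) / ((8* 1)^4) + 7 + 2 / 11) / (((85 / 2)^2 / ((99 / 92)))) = 0.00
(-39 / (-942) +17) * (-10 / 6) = -26755 / 942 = -28.40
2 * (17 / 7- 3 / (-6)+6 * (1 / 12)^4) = 70855 / 12096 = 5.86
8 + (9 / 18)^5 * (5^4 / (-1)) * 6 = -1747 / 16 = -109.19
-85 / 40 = -17 / 8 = -2.12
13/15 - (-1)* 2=2.87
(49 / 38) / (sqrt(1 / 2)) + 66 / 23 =49*sqrt(2) / 38 + 66 / 23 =4.69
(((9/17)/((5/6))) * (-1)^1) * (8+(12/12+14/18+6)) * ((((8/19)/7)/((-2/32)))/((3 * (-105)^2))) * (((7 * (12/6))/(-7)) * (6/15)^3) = -581632/15579703125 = -0.00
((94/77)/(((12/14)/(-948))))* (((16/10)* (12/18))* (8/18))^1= -950528/1485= -640.09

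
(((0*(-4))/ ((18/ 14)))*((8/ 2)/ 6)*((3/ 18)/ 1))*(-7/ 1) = 0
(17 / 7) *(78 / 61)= 1326 / 427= 3.11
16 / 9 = 1.78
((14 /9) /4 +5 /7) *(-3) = -139 /42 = -3.31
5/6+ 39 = 239/6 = 39.83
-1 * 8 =-8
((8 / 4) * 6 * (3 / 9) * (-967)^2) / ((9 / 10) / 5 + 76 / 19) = 187017800 / 209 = 894822.01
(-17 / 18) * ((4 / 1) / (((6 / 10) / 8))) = -1360 / 27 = -50.37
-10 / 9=-1.11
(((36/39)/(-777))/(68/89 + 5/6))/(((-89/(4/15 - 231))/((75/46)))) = -207660/66057173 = -0.00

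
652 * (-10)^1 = -6520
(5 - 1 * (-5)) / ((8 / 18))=45 / 2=22.50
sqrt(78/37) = 1.45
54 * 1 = 54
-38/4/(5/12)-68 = -454/5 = -90.80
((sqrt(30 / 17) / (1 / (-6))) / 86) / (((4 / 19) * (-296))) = 0.00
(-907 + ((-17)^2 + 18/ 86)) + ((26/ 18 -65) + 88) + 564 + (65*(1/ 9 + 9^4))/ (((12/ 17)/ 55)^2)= 72143122466671/ 27864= 2589115793.38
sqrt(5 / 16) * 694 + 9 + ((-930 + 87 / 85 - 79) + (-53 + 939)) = -9603 / 85 + 347 * sqrt(5) / 2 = 274.98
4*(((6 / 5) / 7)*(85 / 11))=408 / 77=5.30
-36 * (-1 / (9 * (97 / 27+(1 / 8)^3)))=55296 / 49691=1.11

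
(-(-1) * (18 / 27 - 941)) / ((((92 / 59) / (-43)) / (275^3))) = 148840676359375 / 276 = 539277812896.29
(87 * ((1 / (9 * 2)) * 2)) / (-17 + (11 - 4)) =-29 / 30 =-0.97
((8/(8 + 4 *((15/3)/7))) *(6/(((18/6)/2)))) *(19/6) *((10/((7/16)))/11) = 640/33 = 19.39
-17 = -17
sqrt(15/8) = sqrt(30)/4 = 1.37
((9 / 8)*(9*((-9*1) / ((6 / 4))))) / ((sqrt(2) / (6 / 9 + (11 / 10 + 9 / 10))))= -81*sqrt(2)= -114.55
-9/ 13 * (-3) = 27/ 13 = 2.08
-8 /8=-1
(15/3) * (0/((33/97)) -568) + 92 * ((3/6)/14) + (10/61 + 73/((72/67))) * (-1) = -89305441/30744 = -2904.81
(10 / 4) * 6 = 15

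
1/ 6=0.17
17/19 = 0.89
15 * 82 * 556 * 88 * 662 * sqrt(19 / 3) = 100262086382.14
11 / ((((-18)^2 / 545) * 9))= 5995 / 2916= 2.06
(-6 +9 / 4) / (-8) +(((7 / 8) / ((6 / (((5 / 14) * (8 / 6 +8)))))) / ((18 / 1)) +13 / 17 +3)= 187733 / 44064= 4.26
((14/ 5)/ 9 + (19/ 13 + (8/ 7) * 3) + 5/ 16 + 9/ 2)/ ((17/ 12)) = 656099/ 92820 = 7.07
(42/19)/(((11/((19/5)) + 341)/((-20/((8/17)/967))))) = -575365/2178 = -264.17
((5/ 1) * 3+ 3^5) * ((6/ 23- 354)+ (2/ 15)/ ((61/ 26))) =-640118984/ 7015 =-91250.03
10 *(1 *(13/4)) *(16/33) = 520/33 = 15.76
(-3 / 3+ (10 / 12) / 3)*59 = -42.61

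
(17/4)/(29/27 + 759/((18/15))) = 459/68426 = 0.01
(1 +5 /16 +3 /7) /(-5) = -39 /112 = -0.35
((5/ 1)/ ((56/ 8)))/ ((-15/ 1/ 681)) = -227/ 7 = -32.43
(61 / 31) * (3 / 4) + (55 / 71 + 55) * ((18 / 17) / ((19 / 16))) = 145616259 / 2843692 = 51.21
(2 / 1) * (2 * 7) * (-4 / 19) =-112 / 19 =-5.89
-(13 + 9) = -22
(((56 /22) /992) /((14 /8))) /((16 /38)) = 19 /5456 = 0.00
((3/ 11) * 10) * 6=180/ 11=16.36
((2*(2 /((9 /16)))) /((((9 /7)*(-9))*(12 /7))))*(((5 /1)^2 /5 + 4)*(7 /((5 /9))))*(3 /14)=-392 /45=-8.71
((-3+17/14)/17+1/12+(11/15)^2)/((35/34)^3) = 31946638/67528125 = 0.47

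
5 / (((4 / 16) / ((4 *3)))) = 240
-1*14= -14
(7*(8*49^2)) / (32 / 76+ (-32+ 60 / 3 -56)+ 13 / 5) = -2069.22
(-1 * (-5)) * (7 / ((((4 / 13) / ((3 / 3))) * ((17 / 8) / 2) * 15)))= 364 / 51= 7.14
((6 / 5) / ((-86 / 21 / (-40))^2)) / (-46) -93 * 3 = -11970873 / 42527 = -281.49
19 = 19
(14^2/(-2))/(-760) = 0.13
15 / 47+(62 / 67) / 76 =39647 / 119662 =0.33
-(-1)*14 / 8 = 7 / 4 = 1.75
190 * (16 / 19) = 160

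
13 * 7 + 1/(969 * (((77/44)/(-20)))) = 617173/6783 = 90.99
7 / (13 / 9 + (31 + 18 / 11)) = 99 / 482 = 0.21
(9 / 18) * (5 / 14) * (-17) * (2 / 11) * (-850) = 36125 / 77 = 469.16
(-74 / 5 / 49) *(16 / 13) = -1184 / 3185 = -0.37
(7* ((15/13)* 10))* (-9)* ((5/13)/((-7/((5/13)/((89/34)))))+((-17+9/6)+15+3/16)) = 233.03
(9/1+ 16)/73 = 25/73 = 0.34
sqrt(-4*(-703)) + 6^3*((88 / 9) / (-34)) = -1056 / 17 + 2*sqrt(703) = -9.09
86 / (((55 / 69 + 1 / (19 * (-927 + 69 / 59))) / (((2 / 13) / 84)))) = 0.20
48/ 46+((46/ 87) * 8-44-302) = -681794/ 2001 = -340.73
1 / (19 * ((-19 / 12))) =-12 / 361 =-0.03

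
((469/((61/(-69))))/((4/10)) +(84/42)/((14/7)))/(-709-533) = 161683/151524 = 1.07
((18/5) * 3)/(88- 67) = 18/35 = 0.51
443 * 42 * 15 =279090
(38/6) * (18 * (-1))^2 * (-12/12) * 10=-20520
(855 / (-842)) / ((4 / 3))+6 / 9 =-959 / 10104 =-0.09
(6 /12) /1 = 1 /2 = 0.50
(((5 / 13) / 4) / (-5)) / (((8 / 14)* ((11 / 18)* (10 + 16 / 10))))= -0.00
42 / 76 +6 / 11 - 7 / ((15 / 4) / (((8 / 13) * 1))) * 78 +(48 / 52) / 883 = -2123234071 / 23991110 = -88.50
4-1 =3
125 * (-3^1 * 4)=-1500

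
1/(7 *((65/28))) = 4/65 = 0.06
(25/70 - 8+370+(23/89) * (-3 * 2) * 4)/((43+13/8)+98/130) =7.85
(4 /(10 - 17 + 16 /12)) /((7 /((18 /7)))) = -216 /833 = -0.26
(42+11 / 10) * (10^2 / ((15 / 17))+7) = 155591 / 30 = 5186.37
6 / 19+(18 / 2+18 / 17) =3351 / 323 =10.37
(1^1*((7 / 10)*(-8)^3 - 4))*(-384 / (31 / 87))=60535296 / 155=390550.30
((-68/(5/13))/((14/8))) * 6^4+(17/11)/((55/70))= -554493046/4235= -130931.06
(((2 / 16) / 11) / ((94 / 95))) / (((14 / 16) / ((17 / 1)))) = 0.22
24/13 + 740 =9644/13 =741.85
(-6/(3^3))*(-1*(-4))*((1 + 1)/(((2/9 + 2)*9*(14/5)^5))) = -625/1210104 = -0.00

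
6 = 6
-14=-14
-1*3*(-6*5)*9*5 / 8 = 2025 / 4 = 506.25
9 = 9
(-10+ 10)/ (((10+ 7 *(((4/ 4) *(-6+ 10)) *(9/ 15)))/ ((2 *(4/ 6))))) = 0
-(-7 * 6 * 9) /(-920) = -189 /460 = -0.41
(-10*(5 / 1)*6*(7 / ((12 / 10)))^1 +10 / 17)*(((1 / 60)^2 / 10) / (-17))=1487 / 520200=0.00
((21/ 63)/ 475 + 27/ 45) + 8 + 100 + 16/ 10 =157036/ 1425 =110.20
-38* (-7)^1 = 266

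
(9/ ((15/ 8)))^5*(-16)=-127401984/ 3125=-40768.63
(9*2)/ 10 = 9/ 5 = 1.80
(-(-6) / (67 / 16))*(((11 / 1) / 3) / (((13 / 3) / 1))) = 1056 / 871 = 1.21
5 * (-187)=-935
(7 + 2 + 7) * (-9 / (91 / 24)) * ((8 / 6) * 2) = -9216 / 91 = -101.27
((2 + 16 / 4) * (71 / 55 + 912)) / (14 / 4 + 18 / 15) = 602772 / 517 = 1165.90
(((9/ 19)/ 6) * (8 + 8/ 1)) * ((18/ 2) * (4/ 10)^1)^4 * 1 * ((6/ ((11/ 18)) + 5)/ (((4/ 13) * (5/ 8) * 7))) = 10677318912/ 4571875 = 2335.44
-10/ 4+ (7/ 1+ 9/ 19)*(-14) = -4071/ 38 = -107.13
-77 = -77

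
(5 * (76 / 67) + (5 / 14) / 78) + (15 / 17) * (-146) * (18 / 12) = -233283725 / 1243788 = -187.56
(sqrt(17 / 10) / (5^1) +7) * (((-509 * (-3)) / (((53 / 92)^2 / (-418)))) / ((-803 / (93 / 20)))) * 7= 39965871708 * sqrt(170) / 25632125 +559522203912 / 1025285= 566053.20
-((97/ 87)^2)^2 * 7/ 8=-619704967/ 458318088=-1.35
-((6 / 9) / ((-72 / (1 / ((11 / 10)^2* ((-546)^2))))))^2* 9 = -625 / 105396534276008976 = -0.00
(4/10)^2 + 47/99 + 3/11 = 2246/2475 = 0.91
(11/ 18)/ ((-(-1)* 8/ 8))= 0.61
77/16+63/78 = 5.62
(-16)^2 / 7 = 256 / 7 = 36.57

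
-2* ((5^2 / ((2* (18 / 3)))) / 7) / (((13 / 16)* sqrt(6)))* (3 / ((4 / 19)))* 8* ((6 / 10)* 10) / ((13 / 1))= -7600* sqrt(6) / 1183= -15.74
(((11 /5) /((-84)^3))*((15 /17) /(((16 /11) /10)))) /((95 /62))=-3751 /255257856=-0.00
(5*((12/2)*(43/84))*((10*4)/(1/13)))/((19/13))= 726700/133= 5463.91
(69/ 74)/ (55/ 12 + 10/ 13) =5382/ 30895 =0.17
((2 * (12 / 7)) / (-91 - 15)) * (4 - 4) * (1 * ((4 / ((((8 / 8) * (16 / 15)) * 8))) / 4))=0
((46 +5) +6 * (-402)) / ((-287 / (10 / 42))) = 3935 / 2009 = 1.96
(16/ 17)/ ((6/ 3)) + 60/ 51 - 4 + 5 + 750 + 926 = 1678.65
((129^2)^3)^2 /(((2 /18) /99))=18921441860120466590825342331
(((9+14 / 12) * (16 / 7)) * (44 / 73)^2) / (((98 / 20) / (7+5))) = 37790720 / 1827847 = 20.67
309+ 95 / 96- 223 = 8351 / 96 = 86.99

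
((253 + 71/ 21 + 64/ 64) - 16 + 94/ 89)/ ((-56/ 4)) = -453115/ 26166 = -17.32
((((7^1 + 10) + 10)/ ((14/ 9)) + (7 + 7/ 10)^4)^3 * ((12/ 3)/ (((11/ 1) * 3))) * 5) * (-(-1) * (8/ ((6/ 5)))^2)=1187516133679.32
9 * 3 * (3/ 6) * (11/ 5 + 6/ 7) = 2889/ 70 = 41.27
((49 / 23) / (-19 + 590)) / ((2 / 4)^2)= 196 / 13133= 0.01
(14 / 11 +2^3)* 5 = 46.36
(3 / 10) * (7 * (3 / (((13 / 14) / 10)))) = 882 / 13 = 67.85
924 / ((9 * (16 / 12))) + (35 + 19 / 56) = 6291 / 56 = 112.34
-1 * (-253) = 253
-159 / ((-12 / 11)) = 583 / 4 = 145.75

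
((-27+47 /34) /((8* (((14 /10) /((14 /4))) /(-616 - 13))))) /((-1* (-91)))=12395 /224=55.33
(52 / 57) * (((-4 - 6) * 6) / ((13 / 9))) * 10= -7200 / 19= -378.95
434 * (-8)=-3472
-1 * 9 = -9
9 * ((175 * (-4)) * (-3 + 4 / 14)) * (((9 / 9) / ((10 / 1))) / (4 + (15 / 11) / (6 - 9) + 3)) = 1045 / 4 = 261.25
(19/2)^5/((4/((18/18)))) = 2476099/128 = 19344.52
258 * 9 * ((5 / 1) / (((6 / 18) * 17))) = 34830 / 17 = 2048.82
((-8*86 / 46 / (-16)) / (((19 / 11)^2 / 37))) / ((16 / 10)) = 962555 / 132848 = 7.25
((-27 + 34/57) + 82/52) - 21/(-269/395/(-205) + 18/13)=-12359664803/309324522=-39.96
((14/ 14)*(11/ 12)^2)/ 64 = 121/ 9216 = 0.01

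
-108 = -108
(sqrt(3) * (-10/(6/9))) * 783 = -11745 * sqrt(3) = -20342.94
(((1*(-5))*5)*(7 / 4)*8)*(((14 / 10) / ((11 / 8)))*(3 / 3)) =-356.36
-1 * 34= -34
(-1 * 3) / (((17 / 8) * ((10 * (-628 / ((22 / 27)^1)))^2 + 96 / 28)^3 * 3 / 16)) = -607645423 / 16915842013161652458473736754596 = -0.00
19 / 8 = 2.38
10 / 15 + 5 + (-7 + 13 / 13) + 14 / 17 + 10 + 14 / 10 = 3032 / 255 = 11.89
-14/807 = -0.02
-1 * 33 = -33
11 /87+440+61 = 43598 /87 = 501.13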